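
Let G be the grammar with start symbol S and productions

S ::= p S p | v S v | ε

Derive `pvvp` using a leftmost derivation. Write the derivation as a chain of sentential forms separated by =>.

S=>pSp=>pvSvp=>pvvp

S => pSp   [S ::= p S p]
pSp => pvSvp   [S ::= v S v]
pvSvp => pvvp   [S ::= ε]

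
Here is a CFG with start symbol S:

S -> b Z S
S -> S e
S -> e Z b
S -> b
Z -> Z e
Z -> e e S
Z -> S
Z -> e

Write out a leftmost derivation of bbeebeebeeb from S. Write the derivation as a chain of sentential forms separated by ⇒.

S ⇒ bZS   [S -> b Z S]
bZS ⇒ bSS   [Z -> S]
bSS ⇒ bSeS   [S -> S e]
bSeS ⇒ bSeeS   [S -> S e]
bSeeS ⇒ bbZSeeS   [S -> b Z S]
bbZSeeS ⇒ bbeSeeS   [Z -> e]
bbeSeeS ⇒ bbeeZbeeS   [S -> e Z b]
bbeeZbeeS ⇒ bbeeZebeeS   [Z -> Z e]
bbeeZebeeS ⇒ bbeeZeebeeS   [Z -> Z e]
bbeeZeebeeS ⇒ bbeeSeebeeS   [Z -> S]
bbeeSeebeeS ⇒ bbeebeebeeS   [S -> b]
bbeebeebeeS ⇒ bbeebeebeeb   [S -> b]

S⇒bZS⇒bSS⇒bSeS⇒bSeeS⇒bbZSeeS⇒bbeSeeS⇒bbeeZbeeS⇒bbeeZebeeS⇒bbeeZeebeeS⇒bbeeSeebeeS⇒bbeebeebeeS⇒bbeebeebeeb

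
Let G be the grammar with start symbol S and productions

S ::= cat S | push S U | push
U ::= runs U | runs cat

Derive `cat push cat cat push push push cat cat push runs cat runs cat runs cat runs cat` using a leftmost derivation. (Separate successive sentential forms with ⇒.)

S ⇒ cat S ⇒ cat push S U ⇒ cat push cat S U ⇒ cat push cat cat S U ⇒ cat push cat cat push S U U ⇒ cat push cat cat push push S U U U ⇒ cat push cat cat push push push S U U U U ⇒ cat push cat cat push push push cat S U U U U ⇒ cat push cat cat push push push cat cat S U U U U ⇒ cat push cat cat push push push cat cat push U U U U ⇒ cat push cat cat push push push cat cat push runs cat U U U ⇒ cat push cat cat push push push cat cat push runs cat runs cat U U ⇒ cat push cat cat push push push cat cat push runs cat runs cat runs cat U ⇒ cat push cat cat push push push cat cat push runs cat runs cat runs cat runs cat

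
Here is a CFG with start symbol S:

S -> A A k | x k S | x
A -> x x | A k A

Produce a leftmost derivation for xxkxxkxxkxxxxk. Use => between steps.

S => AAk => AkAAk => AkAkAAk => AkAkAkAAk => xxkAkAkAAk => xxkxxkAkAAk => xxkxxkxxkAAk => xxkxxkxxkxxAk => xxkxxkxxkxxxxk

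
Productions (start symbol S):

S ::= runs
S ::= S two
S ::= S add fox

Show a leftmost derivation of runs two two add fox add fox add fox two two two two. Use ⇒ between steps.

S ⇒ S two ⇒ S two two ⇒ S two two two ⇒ S two two two two ⇒ S add fox two two two two ⇒ S add fox add fox two two two two ⇒ S add fox add fox add fox two two two two ⇒ S two add fox add fox add fox two two two two ⇒ S two two add fox add fox add fox two two two two ⇒ runs two two add fox add fox add fox two two two two

S ⇒ S two   [S ::= S two]
S two ⇒ S two two   [S ::= S two]
S two two ⇒ S two two two   [S ::= S two]
S two two two ⇒ S two two two two   [S ::= S two]
S two two two two ⇒ S add fox two two two two   [S ::= S add fox]
S add fox two two two two ⇒ S add fox add fox two two two two   [S ::= S add fox]
S add fox add fox two two two two ⇒ S add fox add fox add fox two two two two   [S ::= S add fox]
S add fox add fox add fox two two two two ⇒ S two add fox add fox add fox two two two two   [S ::= S two]
S two add fox add fox add fox two two two two ⇒ S two two add fox add fox add fox two two two two   [S ::= S two]
S two two add fox add fox add fox two two two two ⇒ runs two two add fox add fox add fox two two two two   [S ::= runs]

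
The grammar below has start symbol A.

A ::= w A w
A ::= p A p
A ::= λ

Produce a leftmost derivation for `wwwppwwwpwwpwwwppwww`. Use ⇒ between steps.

A ⇒ wAw ⇒ wwAww ⇒ wwwAwww ⇒ wwwpApwww ⇒ wwwppAppwww ⇒ wwwppwAwppwww ⇒ wwwppwwAwwppwww ⇒ wwwppwwwAwwwppwww ⇒ wwwppwwwpApwwwppwww ⇒ wwwppwwwpwAwpwwwppwww ⇒ wwwppwwwpwwpwwwppwww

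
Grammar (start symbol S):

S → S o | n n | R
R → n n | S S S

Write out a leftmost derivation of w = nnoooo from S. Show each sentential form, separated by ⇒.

S⇒So⇒Soo⇒Sooo⇒Soooo⇒nnoooo

S ⇒ So   [S → S o]
So ⇒ Soo   [S → S o]
Soo ⇒ Sooo   [S → S o]
Sooo ⇒ Soooo   [S → S o]
Soooo ⇒ nnoooo   [S → n n]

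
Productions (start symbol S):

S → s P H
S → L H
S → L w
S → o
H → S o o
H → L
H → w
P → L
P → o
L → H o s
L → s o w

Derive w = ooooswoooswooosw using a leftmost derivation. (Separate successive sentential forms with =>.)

S => LH => HosH => SooosH => LwooosH => HoswooosH => SoooswooosH => LHoooswooosH => HosHoooswooosH => SooosHoooswooosH => oooosHoooswooosH => ooooswoooswooosH => ooooswoooswooosw

S => LH   [S → L H]
LH => HosH   [L → H o s]
HosH => SooosH   [H → S o o]
SooosH => LwooosH   [S → L w]
LwooosH => HoswooosH   [L → H o s]
HoswooosH => SoooswooosH   [H → S o o]
SoooswooosH => LHoooswooosH   [S → L H]
LHoooswooosH => HosHoooswooosH   [L → H o s]
HosHoooswooosH => SooosHoooswooosH   [H → S o o]
SooosHoooswooosH => oooosHoooswooosH   [S → o]
oooosHoooswooosH => ooooswoooswooosH   [H → w]
ooooswoooswooosH => ooooswoooswooosw   [H → w]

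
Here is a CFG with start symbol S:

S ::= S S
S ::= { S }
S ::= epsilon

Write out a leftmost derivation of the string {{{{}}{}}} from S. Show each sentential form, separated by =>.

S => {S} => {{S}} => {{SS}} => {{{S}S}} => {{{{S}}S}} => {{{{}}S}} => {{{{}}{S}}} => {{{{}}{}}}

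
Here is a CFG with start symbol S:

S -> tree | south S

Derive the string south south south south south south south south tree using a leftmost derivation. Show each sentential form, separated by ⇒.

S ⇒ south S   [S -> south S]
south S ⇒ south south S   [S -> south S]
south south S ⇒ south south south S   [S -> south S]
south south south S ⇒ south south south south S   [S -> south S]
south south south south S ⇒ south south south south south S   [S -> south S]
south south south south south S ⇒ south south south south south south S   [S -> south S]
south south south south south south S ⇒ south south south south south south south S   [S -> south S]
south south south south south south south S ⇒ south south south south south south south south S   [S -> south S]
south south south south south south south south S ⇒ south south south south south south south south tree   [S -> tree]

S ⇒ south S ⇒ south south S ⇒ south south south S ⇒ south south south south S ⇒ south south south south south S ⇒ south south south south south south S ⇒ south south south south south south south S ⇒ south south south south south south south south S ⇒ south south south south south south south south tree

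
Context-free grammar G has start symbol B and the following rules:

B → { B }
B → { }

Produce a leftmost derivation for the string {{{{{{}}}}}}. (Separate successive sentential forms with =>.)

B => {B} => {{B}} => {{{B}}} => {{{{B}}}} => {{{{{B}}}}} => {{{{{{}}}}}}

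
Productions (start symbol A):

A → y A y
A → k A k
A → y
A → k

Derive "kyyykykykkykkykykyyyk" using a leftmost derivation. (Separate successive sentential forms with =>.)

A => kAk   [A → k A k]
kAk => kyAyk   [A → y A y]
kyAyk => kyyAyyk   [A → y A y]
kyyAyyk => kyyyAyyyk   [A → y A y]
kyyyAyyyk => kyyykAkyyyk   [A → k A k]
kyyykAkyyyk => kyyykyAykyyyk   [A → y A y]
kyyykyAykyyyk => kyyykykAkykyyyk   [A → k A k]
kyyykykAkykyyyk => kyyykykyAykykyyyk   [A → y A y]
kyyykykyAykykyyyk => kyyykykykAkykykyyyk   [A → k A k]
kyyykykykAkykykyyyk => kyyykykykkAkkykykyyyk   [A → k A k]
kyyykykykkAkkykykyyyk => kyyykykykkykkykykyyyk   [A → y]

A=>kAk=>kyAyk=>kyyAyyk=>kyyyAyyyk=>kyyykAkyyyk=>kyyykyAykyyyk=>kyyykykAkykyyyk=>kyyykykyAykykyyyk=>kyyykykykAkykykyyyk=>kyyykykykkAkkykykyyyk=>kyyykykykkykkykykyyyk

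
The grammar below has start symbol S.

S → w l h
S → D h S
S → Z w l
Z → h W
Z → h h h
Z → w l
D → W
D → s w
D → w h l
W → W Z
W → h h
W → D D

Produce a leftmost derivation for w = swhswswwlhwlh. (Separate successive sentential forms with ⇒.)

S ⇒ DhS ⇒ swhS ⇒ swhDhS ⇒ swhWhS ⇒ swhWZhS ⇒ swhDDZhS ⇒ swhswDZhS ⇒ swhswswZhS ⇒ swhswswwlhS ⇒ swhswswwlhwlh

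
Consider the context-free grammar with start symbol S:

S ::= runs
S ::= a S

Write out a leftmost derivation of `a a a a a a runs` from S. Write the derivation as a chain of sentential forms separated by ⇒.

S ⇒ a S   [S ::= a S]
a S ⇒ a a S   [S ::= a S]
a a S ⇒ a a a S   [S ::= a S]
a a a S ⇒ a a a a S   [S ::= a S]
a a a a S ⇒ a a a a a S   [S ::= a S]
a a a a a S ⇒ a a a a a a S   [S ::= a S]
a a a a a a S ⇒ a a a a a a runs   [S ::= runs]

S ⇒ a S ⇒ a a S ⇒ a a a S ⇒ a a a a S ⇒ a a a a a S ⇒ a a a a a a S ⇒ a a a a a a runs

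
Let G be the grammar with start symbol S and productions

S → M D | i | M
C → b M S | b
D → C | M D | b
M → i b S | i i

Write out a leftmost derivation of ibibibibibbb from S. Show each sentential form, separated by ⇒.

S ⇒ MD ⇒ ibSD ⇒ ibMDD ⇒ ibibSDD ⇒ ibibMDD ⇒ ibibibSDD ⇒ ibibibMDDD ⇒ ibibibibSDDD ⇒ ibibibibiDDD ⇒ ibibibibibDD ⇒ ibibibibibbD ⇒ ibibibibibbb

S ⇒ MD   [S → M D]
MD ⇒ ibSD   [M → i b S]
ibSD ⇒ ibMDD   [S → M D]
ibMDD ⇒ ibibSDD   [M → i b S]
ibibSDD ⇒ ibibMDD   [S → M]
ibibMDD ⇒ ibibibSDD   [M → i b S]
ibibibSDD ⇒ ibibibMDDD   [S → M D]
ibibibMDDD ⇒ ibibibibSDDD   [M → i b S]
ibibibibSDDD ⇒ ibibibibiDDD   [S → i]
ibibibibiDDD ⇒ ibibibibibDD   [D → b]
ibibibibibDD ⇒ ibibibibibbD   [D → b]
ibibibibibbD ⇒ ibibibibibbb   [D → b]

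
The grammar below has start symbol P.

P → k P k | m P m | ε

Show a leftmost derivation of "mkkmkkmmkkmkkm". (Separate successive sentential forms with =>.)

P => mPm   [P → m P m]
mPm => mkPkm   [P → k P k]
mkPkm => mkkPkkm   [P → k P k]
mkkPkkm => mkkmPmkkm   [P → m P m]
mkkmPmkkm => mkkmkPkmkkm   [P → k P k]
mkkmkPkmkkm => mkkmkkPkkmkkm   [P → k P k]
mkkmkkPkkmkkm => mkkmkkmPmkkmkkm   [P → m P m]
mkkmkkmPmkkmkkm => mkkmkkmmkkmkkm   [P → ε]

P => mPm => mkPkm => mkkPkkm => mkkmPmkkm => mkkmkPkmkkm => mkkmkkPkkmkkm => mkkmkkmPmkkmkkm => mkkmkkmmkkmkkm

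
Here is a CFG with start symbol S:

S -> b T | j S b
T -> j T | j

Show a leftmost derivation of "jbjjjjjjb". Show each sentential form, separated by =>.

S => jSb => jbTb => jbjTb => jbjjTb => jbjjjTb => jbjjjjTb => jbjjjjjTb => jbjjjjjjb

S => jSb   [S -> j S b]
jSb => jbTb   [S -> b T]
jbTb => jbjTb   [T -> j T]
jbjTb => jbjjTb   [T -> j T]
jbjjTb => jbjjjTb   [T -> j T]
jbjjjTb => jbjjjjTb   [T -> j T]
jbjjjjTb => jbjjjjjTb   [T -> j T]
jbjjjjjTb => jbjjjjjjb   [T -> j]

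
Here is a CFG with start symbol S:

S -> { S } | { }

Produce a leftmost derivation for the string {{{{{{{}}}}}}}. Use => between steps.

S => {S} => {{S}} => {{{S}}} => {{{{S}}}} => {{{{{S}}}}} => {{{{{{S}}}}}} => {{{{{{{}}}}}}}

S => {S}   [S -> { S }]
{S} => {{S}}   [S -> { S }]
{{S}} => {{{S}}}   [S -> { S }]
{{{S}}} => {{{{S}}}}   [S -> { S }]
{{{{S}}}} => {{{{{S}}}}}   [S -> { S }]
{{{{{S}}}}} => {{{{{{S}}}}}}   [S -> { S }]
{{{{{{S}}}}}} => {{{{{{{}}}}}}}   [S -> { }]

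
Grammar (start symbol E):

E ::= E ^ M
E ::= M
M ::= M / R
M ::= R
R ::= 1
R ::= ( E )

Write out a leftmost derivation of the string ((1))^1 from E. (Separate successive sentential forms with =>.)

E => E^M   [E ::= E ^ M]
E^M => M^M   [E ::= M]
M^M => R^M   [M ::= R]
R^M => (E)^M   [R ::= ( E )]
(E)^M => (M)^M   [E ::= M]
(M)^M => (R)^M   [M ::= R]
(R)^M => ((E))^M   [R ::= ( E )]
((E))^M => ((M))^M   [E ::= M]
((M))^M => ((R))^M   [M ::= R]
((R))^M => ((1))^M   [R ::= 1]
((1))^M => ((1))^R   [M ::= R]
((1))^R => ((1))^1   [R ::= 1]

E => E^M => M^M => R^M => (E)^M => (M)^M => (R)^M => ((E))^M => ((M))^M => ((R))^M => ((1))^M => ((1))^R => ((1))^1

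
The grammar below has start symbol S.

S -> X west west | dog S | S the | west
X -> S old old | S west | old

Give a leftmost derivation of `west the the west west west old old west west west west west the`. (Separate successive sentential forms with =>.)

S => S the => X west west the => S west west west the => X west west west west west the => S old old west west west west west the => X west west old old west west west west west the => S west west west old old west west west west west the => S the west west west old old west west west west west the => S the the west west west old old west west west west west the => west the the west west west old old west west west west west the

S => S the   [S -> S the]
S the => X west west the   [S -> X west west]
X west west the => S west west west the   [X -> S west]
S west west west the => X west west west west west the   [S -> X west west]
X west west west west west the => S old old west west west west west the   [X -> S old old]
S old old west west west west west the => X west west old old west west west west west the   [S -> X west west]
X west west old old west west west west west the => S west west west old old west west west west west the   [X -> S west]
S west west west old old west west west west west the => S the west west west old old west west west west west the   [S -> S the]
S the west west west old old west west west west west the => S the the west west west old old west west west west west the   [S -> S the]
S the the west west west old old west west west west west the => west the the west west west old old west west west west west the   [S -> west]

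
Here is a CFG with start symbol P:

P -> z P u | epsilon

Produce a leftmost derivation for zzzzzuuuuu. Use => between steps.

P=>zPu=>zzPuu=>zzzPuuu=>zzzzPuuuu=>zzzzzPuuuuu=>zzzzzuuuuu

P => zPu   [P -> z P u]
zPu => zzPuu   [P -> z P u]
zzPuu => zzzPuuu   [P -> z P u]
zzzPuuu => zzzzPuuuu   [P -> z P u]
zzzzPuuuu => zzzzzPuuuuu   [P -> z P u]
zzzzzPuuuuu => zzzzzuuuuu   [P -> epsilon]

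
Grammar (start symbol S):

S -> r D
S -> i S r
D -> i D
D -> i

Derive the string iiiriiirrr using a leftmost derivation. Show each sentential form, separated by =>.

S => iSr   [S -> i S r]
iSr => iiSrr   [S -> i S r]
iiSrr => iiiSrrr   [S -> i S r]
iiiSrrr => iiirDrrr   [S -> r D]
iiirDrrr => iiiriDrrr   [D -> i D]
iiiriDrrr => iiiriiDrrr   [D -> i D]
iiiriiDrrr => iiiriiirrr   [D -> i]

S => iSr => iiSrr => iiiSrrr => iiirDrrr => iiiriDrrr => iiiriiDrrr => iiiriiirrr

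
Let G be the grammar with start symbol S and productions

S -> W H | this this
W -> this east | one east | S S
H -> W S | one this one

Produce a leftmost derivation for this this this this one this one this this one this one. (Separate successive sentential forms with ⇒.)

S ⇒ W H ⇒ S S H ⇒ W H S H ⇒ S S H S H ⇒ this this S H S H ⇒ this this this this H S H ⇒ this this this this one this one S H ⇒ this this this this one this one this this H ⇒ this this this this one this one this this one this one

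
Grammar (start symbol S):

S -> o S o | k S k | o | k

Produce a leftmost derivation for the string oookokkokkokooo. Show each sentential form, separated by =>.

S => oSo   [S -> o S o]
oSo => ooSoo   [S -> o S o]
ooSoo => oooSooo   [S -> o S o]
oooSooo => oookSkooo   [S -> k S k]
oookSkooo => oookoSokooo   [S -> o S o]
oookoSokooo => oookokSkokooo   [S -> k S k]
oookokSkokooo => oookokkSkkokooo   [S -> k S k]
oookokkSkkokooo => oookokkokkokooo   [S -> o]

S=>oSo=>ooSoo=>oooSooo=>oookSkooo=>oookoSokooo=>oookokSkokooo=>oookokkSkkokooo=>oookokkokkokooo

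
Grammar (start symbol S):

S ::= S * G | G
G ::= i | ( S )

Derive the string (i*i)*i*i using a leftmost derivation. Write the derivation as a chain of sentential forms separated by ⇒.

S ⇒ S*G   [S ::= S * G]
S*G ⇒ S*G*G   [S ::= S * G]
S*G*G ⇒ G*G*G   [S ::= G]
G*G*G ⇒ (S)*G*G   [G ::= ( S )]
(S)*G*G ⇒ (S*G)*G*G   [S ::= S * G]
(S*G)*G*G ⇒ (G*G)*G*G   [S ::= G]
(G*G)*G*G ⇒ (i*G)*G*G   [G ::= i]
(i*G)*G*G ⇒ (i*i)*G*G   [G ::= i]
(i*i)*G*G ⇒ (i*i)*i*G   [G ::= i]
(i*i)*i*G ⇒ (i*i)*i*i   [G ::= i]

S⇒S*G⇒S*G*G⇒G*G*G⇒(S)*G*G⇒(S*G)*G*G⇒(G*G)*G*G⇒(i*G)*G*G⇒(i*i)*G*G⇒(i*i)*i*G⇒(i*i)*i*i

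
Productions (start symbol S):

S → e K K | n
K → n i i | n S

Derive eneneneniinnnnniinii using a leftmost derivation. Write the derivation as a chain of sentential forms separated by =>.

S => eKK => enSK => eneKKK => enenSKK => eneneKKKK => enenenSKKK => eneneneKKKKK => eneneneniiKKKK => eneneneniinSKKK => eneneneniinnKKK => eneneneniinnnSKK => eneneneniinnnnKK => eneneneniinnnnniiK => eneneneniinnnnniinii

S => eKK   [S → e K K]
eKK => enSK   [K → n S]
enSK => eneKKK   [S → e K K]
eneKKK => enenSKK   [K → n S]
enenSKK => eneneKKKK   [S → e K K]
eneneKKKK => enenenSKKK   [K → n S]
enenenSKKK => eneneneKKKKK   [S → e K K]
eneneneKKKKK => eneneneniiKKKK   [K → n i i]
eneneneniiKKKK => eneneneniinSKKK   [K → n S]
eneneneniinSKKK => eneneneniinnKKK   [S → n]
eneneneniinnKKK => eneneneniinnnSKK   [K → n S]
eneneneniinnnSKK => eneneneniinnnnKK   [S → n]
eneneneniinnnnKK => eneneneniinnnnniiK   [K → n i i]
eneneneniinnnnniiK => eneneneniinnnnniinii   [K → n i i]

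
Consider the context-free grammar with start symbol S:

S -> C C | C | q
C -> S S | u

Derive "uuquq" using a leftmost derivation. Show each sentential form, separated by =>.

S => C => SS => CCS => SSCS => CCSCS => uCSCS => uuSCS => uuqCS => uuquS => uuquq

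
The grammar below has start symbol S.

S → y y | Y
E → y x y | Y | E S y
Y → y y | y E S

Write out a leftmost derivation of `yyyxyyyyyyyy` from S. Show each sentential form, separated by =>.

S => Y   [S → Y]
Y => yES   [Y → y E S]
yES => yESyS   [E → E S y]
yESyS => yYSyS   [E → Y]
yYSyS => yyESSyS   [Y → y E S]
yyESSyS => yyyxySSyS   [E → y x y]
yyyxySSyS => yyyxyyySyS   [S → y y]
yyyxyyySyS => yyyxyyyyyyS   [S → y y]
yyyxyyyyyyS => yyyxyyyyyyyy   [S → y y]

S => Y => yES => yESyS => yYSyS => yyESSyS => yyyxySSyS => yyyxyyySyS => yyyxyyyyyyS => yyyxyyyyyyyy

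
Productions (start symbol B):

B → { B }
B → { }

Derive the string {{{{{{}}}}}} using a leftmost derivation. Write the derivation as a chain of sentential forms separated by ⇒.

B ⇒ {B}   [B → { B }]
{B} ⇒ {{B}}   [B → { B }]
{{B}} ⇒ {{{B}}}   [B → { B }]
{{{B}}} ⇒ {{{{B}}}}   [B → { B }]
{{{{B}}}} ⇒ {{{{{B}}}}}   [B → { B }]
{{{{{B}}}}} ⇒ {{{{{{}}}}}}   [B → { }]

B⇒{B}⇒{{B}}⇒{{{B}}}⇒{{{{B}}}}⇒{{{{{B}}}}}⇒{{{{{{}}}}}}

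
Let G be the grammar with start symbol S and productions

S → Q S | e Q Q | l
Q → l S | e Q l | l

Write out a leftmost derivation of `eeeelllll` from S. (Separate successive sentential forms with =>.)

S => eQQ   [S → e Q Q]
eQQ => eeQlQ   [Q → e Q l]
eeQlQ => eeeQllQ   [Q → e Q l]
eeeQllQ => eeeeQlllQ   [Q → e Q l]
eeeeQlllQ => eeeellllQ   [Q → l]
eeeellllQ => eeeelllll   [Q → l]

S => eQQ => eeQlQ => eeeQllQ => eeeeQlllQ => eeeellllQ => eeeelllll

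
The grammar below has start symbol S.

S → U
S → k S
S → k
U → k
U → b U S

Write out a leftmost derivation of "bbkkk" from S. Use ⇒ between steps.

S ⇒ U ⇒ bUS ⇒ bbUSS ⇒ bbkSS ⇒ bbkUS ⇒ bbkkS ⇒ bbkkk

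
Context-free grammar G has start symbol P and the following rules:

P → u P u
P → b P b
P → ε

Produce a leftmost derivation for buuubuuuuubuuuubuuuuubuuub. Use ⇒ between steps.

P⇒bPb⇒buPub⇒buuPuub⇒buuuPuuub⇒buuubPbuuub⇒buuubuPubuuub⇒buuubuuPuubuuub⇒buuubuuuPuuubuuub⇒buuubuuuuPuuuubuuub⇒buuubuuuuuPuuuuubuuub⇒buuubuuuuubPbuuuuubuuub⇒buuubuuuuubuPubuuuuubuuub⇒buuubuuuuubuuPuubuuuuubuuub⇒buuubuuuuubuuuubuuuuubuuub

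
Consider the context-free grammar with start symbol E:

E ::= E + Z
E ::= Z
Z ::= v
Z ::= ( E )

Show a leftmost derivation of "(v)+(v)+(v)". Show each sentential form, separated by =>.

E => E+Z => E+Z+Z => Z+Z+Z => (E)+Z+Z => (Z)+Z+Z => (v)+Z+Z => (v)+(E)+Z => (v)+(Z)+Z => (v)+(v)+Z => (v)+(v)+(E) => (v)+(v)+(Z) => (v)+(v)+(v)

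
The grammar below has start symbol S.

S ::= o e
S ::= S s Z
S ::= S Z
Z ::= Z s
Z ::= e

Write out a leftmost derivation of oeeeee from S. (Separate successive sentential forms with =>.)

S => SZ => SZZ => SZZZ => SZZZZ => oeZZZZ => oeeZZZ => oeeeZZ => oeeeeZ => oeeeee

S => SZ   [S ::= S Z]
SZ => SZZ   [S ::= S Z]
SZZ => SZZZ   [S ::= S Z]
SZZZ => SZZZZ   [S ::= S Z]
SZZZZ => oeZZZZ   [S ::= o e]
oeZZZZ => oeeZZZ   [Z ::= e]
oeeZZZ => oeeeZZ   [Z ::= e]
oeeeZZ => oeeeeZ   [Z ::= e]
oeeeeZ => oeeeee   [Z ::= e]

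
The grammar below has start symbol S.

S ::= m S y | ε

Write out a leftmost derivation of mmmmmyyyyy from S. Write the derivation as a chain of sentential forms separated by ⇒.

S ⇒ mSy ⇒ mmSyy ⇒ mmmSyyy ⇒ mmmmSyyyy ⇒ mmmmmSyyyyy ⇒ mmmmmyyyyy

S ⇒ mSy   [S ::= m S y]
mSy ⇒ mmSyy   [S ::= m S y]
mmSyy ⇒ mmmSyyy   [S ::= m S y]
mmmSyyy ⇒ mmmmSyyyy   [S ::= m S y]
mmmmSyyyy ⇒ mmmmmSyyyyy   [S ::= m S y]
mmmmmSyyyyy ⇒ mmmmmyyyyy   [S ::= ε]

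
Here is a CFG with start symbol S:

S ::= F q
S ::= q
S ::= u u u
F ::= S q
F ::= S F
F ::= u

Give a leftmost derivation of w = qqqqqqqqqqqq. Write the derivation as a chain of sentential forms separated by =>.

S => Fq => Sqq => Fqqq => SFqqq => FqFqqq => SqqFqqq => FqqqFqqq => SqqqqFqqq => qqqqqFqqq => qqqqqSqqqq => qqqqqFqqqqq => qqqqqSqqqqqq => qqqqqqqqqqqq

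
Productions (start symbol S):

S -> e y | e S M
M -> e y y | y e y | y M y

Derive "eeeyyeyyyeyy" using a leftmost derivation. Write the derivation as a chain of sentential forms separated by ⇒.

S⇒eSM⇒eeSMM⇒eeeyMM⇒eeeyyeyM⇒eeeyyeyyMy⇒eeeyyeyyyeyy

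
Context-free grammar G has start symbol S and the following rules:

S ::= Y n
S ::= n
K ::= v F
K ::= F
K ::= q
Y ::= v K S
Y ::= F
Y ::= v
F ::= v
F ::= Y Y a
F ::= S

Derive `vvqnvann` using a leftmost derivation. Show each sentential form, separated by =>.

S => Yn => vKSn => vFSn => vYYaSn => vvKSYaSn => vvqSYaSn => vvqnYaSn => vvqnvaSn => vvqnvann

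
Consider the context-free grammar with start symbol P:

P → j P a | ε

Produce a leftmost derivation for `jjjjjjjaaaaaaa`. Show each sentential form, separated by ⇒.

P ⇒ jPa ⇒ jjPaa ⇒ jjjPaaa ⇒ jjjjPaaaa ⇒ jjjjjPaaaaa ⇒ jjjjjjPaaaaaa ⇒ jjjjjjjPaaaaaaa ⇒ jjjjjjjaaaaaaa

P ⇒ jPa   [P → j P a]
jPa ⇒ jjPaa   [P → j P a]
jjPaa ⇒ jjjPaaa   [P → j P a]
jjjPaaa ⇒ jjjjPaaaa   [P → j P a]
jjjjPaaaa ⇒ jjjjjPaaaaa   [P → j P a]
jjjjjPaaaaa ⇒ jjjjjjPaaaaaa   [P → j P a]
jjjjjjPaaaaaa ⇒ jjjjjjjPaaaaaaa   [P → j P a]
jjjjjjjPaaaaaaa ⇒ jjjjjjjaaaaaaa   [P → ε]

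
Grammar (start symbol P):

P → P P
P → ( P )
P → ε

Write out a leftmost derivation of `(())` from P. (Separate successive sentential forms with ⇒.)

P ⇒ PP   [P → P P]
PP ⇒ (P)P   [P → ( P )]
(P)P ⇒ ((P))P   [P → ( P )]
((P))P ⇒ (())P   [P → ε]
(())P ⇒ (())   [P → ε]

P ⇒ PP ⇒ (P)P ⇒ ((P))P ⇒ (())P ⇒ (())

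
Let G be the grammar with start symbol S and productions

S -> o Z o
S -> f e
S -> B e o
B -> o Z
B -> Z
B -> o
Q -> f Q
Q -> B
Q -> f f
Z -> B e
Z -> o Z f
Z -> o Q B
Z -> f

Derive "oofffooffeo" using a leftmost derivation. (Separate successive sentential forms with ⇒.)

S ⇒ oZo ⇒ ooQBo ⇒ oofQBo ⇒ oofffBo ⇒ oofffZo ⇒ oofffBeo ⇒ oofffoZeo ⇒ oofffooZfeo ⇒ oofffooffeo

S ⇒ oZo   [S -> o Z o]
oZo ⇒ ooQBo   [Z -> o Q B]
ooQBo ⇒ oofQBo   [Q -> f Q]
oofQBo ⇒ oofffBo   [Q -> f f]
oofffBo ⇒ oofffZo   [B -> Z]
oofffZo ⇒ oofffBeo   [Z -> B e]
oofffBeo ⇒ oofffoZeo   [B -> o Z]
oofffoZeo ⇒ oofffooZfeo   [Z -> o Z f]
oofffooZfeo ⇒ oofffooffeo   [Z -> f]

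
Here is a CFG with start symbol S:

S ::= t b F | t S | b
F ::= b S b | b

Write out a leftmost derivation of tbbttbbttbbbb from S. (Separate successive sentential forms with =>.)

S => tbF => tbbSb => tbbtSb => tbbttbFb => tbbttbbSbb => tbbttbbtSbb => tbbttbbttbFbb => tbbttbbttbbbb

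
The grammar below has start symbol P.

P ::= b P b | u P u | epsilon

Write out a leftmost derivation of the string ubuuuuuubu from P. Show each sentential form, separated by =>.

P=>uPu=>ubPbu=>ubuPubu=>ubuuPuubu=>ubuuuPuuubu=>ubuuuuuubu

P => uPu   [P ::= u P u]
uPu => ubPbu   [P ::= b P b]
ubPbu => ubuPubu   [P ::= u P u]
ubuPubu => ubuuPuubu   [P ::= u P u]
ubuuPuubu => ubuuuPuuubu   [P ::= u P u]
ubuuuPuuubu => ubuuuuuubu   [P ::= epsilon]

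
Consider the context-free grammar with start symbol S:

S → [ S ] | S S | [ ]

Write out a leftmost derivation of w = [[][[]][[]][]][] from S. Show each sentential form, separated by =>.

S => SS   [S → S S]
SS => [S]S   [S → [ S ]]
[S]S => [SS]S   [S → S S]
[SS]S => [[]S]S   [S → [ ]]
[[]S]S => [[]SS]S   [S → S S]
[[]SS]S => [[]SSS]S   [S → S S]
[[]SSS]S => [[][S]SS]S   [S → [ S ]]
[[][S]SS]S => [[][[]]SS]S   [S → [ ]]
[[][[]]SS]S => [[][[]][S]S]S   [S → [ S ]]
[[][[]][S]S]S => [[][[]][[]]S]S   [S → [ ]]
[[][[]][[]]S]S => [[][[]][[]][]]S   [S → [ ]]
[[][[]][[]][]]S => [[][[]][[]][]][]   [S → [ ]]

S => SS => [S]S => [SS]S => [[]S]S => [[]SS]S => [[]SSS]S => [[][S]SS]S => [[][[]]SS]S => [[][[]][S]S]S => [[][[]][[]]S]S => [[][[]][[]][]]S => [[][[]][[]][]][]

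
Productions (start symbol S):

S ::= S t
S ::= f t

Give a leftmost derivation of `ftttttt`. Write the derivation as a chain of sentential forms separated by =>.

S => St => Stt => Sttt => Stttt => Sttttt => ftttttt

S => St   [S ::= S t]
St => Stt   [S ::= S t]
Stt => Sttt   [S ::= S t]
Sttt => Stttt   [S ::= S t]
Stttt => Sttttt   [S ::= S t]
Sttttt => ftttttt   [S ::= f t]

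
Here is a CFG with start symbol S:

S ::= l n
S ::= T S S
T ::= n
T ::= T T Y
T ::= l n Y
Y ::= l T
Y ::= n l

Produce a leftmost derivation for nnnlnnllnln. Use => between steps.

S => TSS   [S ::= T S S]
TSS => TTYSS   [T ::= T T Y]
TTYSS => TTYTYSS   [T ::= T T Y]
TTYTYSS => nTYTYSS   [T ::= n]
nTYTYSS => nnYTYSS   [T ::= n]
nnYTYSS => nnnlTYSS   [Y ::= n l]
nnnlTYSS => nnnlnYSS   [T ::= n]
nnnlnYSS => nnnlnnlSS   [Y ::= n l]
nnnlnnlSS => nnnlnnllnS   [S ::= l n]
nnnlnnllnS => nnnlnnllnln   [S ::= l n]

S => TSS => TTYSS => TTYTYSS => nTYTYSS => nnYTYSS => nnnlTYSS => nnnlnYSS => nnnlnnlSS => nnnlnnllnS => nnnlnnllnln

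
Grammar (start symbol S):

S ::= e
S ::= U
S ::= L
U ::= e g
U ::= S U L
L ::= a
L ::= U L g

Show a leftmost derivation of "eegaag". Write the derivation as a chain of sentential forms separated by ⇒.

S ⇒ L ⇒ ULg ⇒ SULLg ⇒ eULLg ⇒ eegLLg ⇒ eegaLg ⇒ eegaag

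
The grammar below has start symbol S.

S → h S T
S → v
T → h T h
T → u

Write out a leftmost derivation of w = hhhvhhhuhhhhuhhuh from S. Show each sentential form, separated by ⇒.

S⇒hST⇒hhSTT⇒hhhSTTT⇒hhhvTTT⇒hhhvhThTT⇒hhhvhhThhTT⇒hhhvhhhThhhTT⇒hhhvhhhuhhhTT⇒hhhvhhhuhhhhThT⇒hhhvhhhuhhhhuhT⇒hhhvhhhuhhhhuhhTh⇒hhhvhhhuhhhhuhhuh

S ⇒ hST   [S → h S T]
hST ⇒ hhSTT   [S → h S T]
hhSTT ⇒ hhhSTTT   [S → h S T]
hhhSTTT ⇒ hhhvTTT   [S → v]
hhhvTTT ⇒ hhhvhThTT   [T → h T h]
hhhvhThTT ⇒ hhhvhhThhTT   [T → h T h]
hhhvhhThhTT ⇒ hhhvhhhThhhTT   [T → h T h]
hhhvhhhThhhTT ⇒ hhhvhhhuhhhTT   [T → u]
hhhvhhhuhhhTT ⇒ hhhvhhhuhhhhThT   [T → h T h]
hhhvhhhuhhhhThT ⇒ hhhvhhhuhhhhuhT   [T → u]
hhhvhhhuhhhhuhT ⇒ hhhvhhhuhhhhuhhTh   [T → h T h]
hhhvhhhuhhhhuhhTh ⇒ hhhvhhhuhhhhuhhuh   [T → u]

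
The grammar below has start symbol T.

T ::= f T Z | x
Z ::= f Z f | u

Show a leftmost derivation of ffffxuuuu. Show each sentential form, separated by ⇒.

T ⇒ fTZ   [T ::= f T Z]
fTZ ⇒ ffTZZ   [T ::= f T Z]
ffTZZ ⇒ fffTZZZ   [T ::= f T Z]
fffTZZZ ⇒ ffffTZZZZ   [T ::= f T Z]
ffffTZZZZ ⇒ ffffxZZZZ   [T ::= x]
ffffxZZZZ ⇒ ffffxuZZZ   [Z ::= u]
ffffxuZZZ ⇒ ffffxuuZZ   [Z ::= u]
ffffxuuZZ ⇒ ffffxuuuZ   [Z ::= u]
ffffxuuuZ ⇒ ffffxuuuu   [Z ::= u]

T ⇒ fTZ ⇒ ffTZZ ⇒ fffTZZZ ⇒ ffffTZZZZ ⇒ ffffxZZZZ ⇒ ffffxuZZZ ⇒ ffffxuuZZ ⇒ ffffxuuuZ ⇒ ffffxuuuu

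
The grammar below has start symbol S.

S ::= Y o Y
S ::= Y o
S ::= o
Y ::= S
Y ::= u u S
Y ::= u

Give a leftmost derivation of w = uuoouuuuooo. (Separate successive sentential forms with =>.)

S => Yo => So => YoYo => uuSoYo => uuooYo => uuoouuSo => uuoouuYoo => uuoouuuuSoo => uuoouuuuooo

S => Yo   [S ::= Y o]
Yo => So   [Y ::= S]
So => YoYo   [S ::= Y o Y]
YoYo => uuSoYo   [Y ::= u u S]
uuSoYo => uuooYo   [S ::= o]
uuooYo => uuoouuSo   [Y ::= u u S]
uuoouuSo => uuoouuYoo   [S ::= Y o]
uuoouuYoo => uuoouuuuSoo   [Y ::= u u S]
uuoouuuuSoo => uuoouuuuooo   [S ::= o]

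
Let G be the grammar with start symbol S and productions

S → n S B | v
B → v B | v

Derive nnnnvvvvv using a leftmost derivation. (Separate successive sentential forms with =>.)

S => nSB   [S → n S B]
nSB => nnSBB   [S → n S B]
nnSBB => nnnSBBB   [S → n S B]
nnnSBBB => nnnnSBBBB   [S → n S B]
nnnnSBBBB => nnnnvBBBB   [S → v]
nnnnvBBBB => nnnnvvBBB   [B → v]
nnnnvvBBB => nnnnvvvBB   [B → v]
nnnnvvvBB => nnnnvvvvB   [B → v]
nnnnvvvvB => nnnnvvvvv   [B → v]

S => nSB => nnSBB => nnnSBBB => nnnnSBBBB => nnnnvBBBB => nnnnvvBBB => nnnnvvvBB => nnnnvvvvB => nnnnvvvvv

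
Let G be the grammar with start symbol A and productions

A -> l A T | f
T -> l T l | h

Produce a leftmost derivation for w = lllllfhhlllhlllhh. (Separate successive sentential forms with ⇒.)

A ⇒ lAT ⇒ llATT ⇒ lllATTT ⇒ llllATTTT ⇒ lllllATTTTT ⇒ lllllfTTTTT ⇒ lllllfhTTTT ⇒ lllllfhhTTT ⇒ lllllfhhlTlTT ⇒ lllllfhhllTllTT ⇒ lllllfhhlllTlllTT ⇒ lllllfhhlllhlllTT ⇒ lllllfhhlllhlllhT ⇒ lllllfhhlllhlllhh

A ⇒ lAT   [A -> l A T]
lAT ⇒ llATT   [A -> l A T]
llATT ⇒ lllATTT   [A -> l A T]
lllATTT ⇒ llllATTTT   [A -> l A T]
llllATTTT ⇒ lllllATTTTT   [A -> l A T]
lllllATTTTT ⇒ lllllfTTTTT   [A -> f]
lllllfTTTTT ⇒ lllllfhTTTT   [T -> h]
lllllfhTTTT ⇒ lllllfhhTTT   [T -> h]
lllllfhhTTT ⇒ lllllfhhlTlTT   [T -> l T l]
lllllfhhlTlTT ⇒ lllllfhhllTllTT   [T -> l T l]
lllllfhhllTllTT ⇒ lllllfhhlllTlllTT   [T -> l T l]
lllllfhhlllTlllTT ⇒ lllllfhhlllhlllTT   [T -> h]
lllllfhhlllhlllTT ⇒ lllllfhhlllhlllhT   [T -> h]
lllllfhhlllhlllhT ⇒ lllllfhhlllhlllhh   [T -> h]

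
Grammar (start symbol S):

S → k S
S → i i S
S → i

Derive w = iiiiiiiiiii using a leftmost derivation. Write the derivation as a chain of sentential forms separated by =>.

S=>iiS=>iiiiS=>iiiiiiS=>iiiiiiiiS=>iiiiiiiiiiS=>iiiiiiiiiii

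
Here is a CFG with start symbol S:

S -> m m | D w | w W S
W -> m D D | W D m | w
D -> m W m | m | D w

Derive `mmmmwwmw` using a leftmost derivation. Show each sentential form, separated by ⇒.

S ⇒ Dw   [S -> D w]
Dw ⇒ mWmw   [D -> m W m]
mWmw ⇒ mmDDmw   [W -> m D D]
mmDDmw ⇒ mmmDmw   [D -> m]
mmmDmw ⇒ mmmDwmw   [D -> D w]
mmmDwmw ⇒ mmmDwwmw   [D -> D w]
mmmDwwmw ⇒ mmmmwwmw   [D -> m]

S ⇒ Dw ⇒ mWmw ⇒ mmDDmw ⇒ mmmDmw ⇒ mmmDwmw ⇒ mmmDwwmw ⇒ mmmmwwmw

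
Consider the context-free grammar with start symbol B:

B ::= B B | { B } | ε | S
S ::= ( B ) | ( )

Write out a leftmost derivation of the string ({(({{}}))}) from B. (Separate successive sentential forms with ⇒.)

B ⇒ S ⇒ (B) ⇒ ({B}) ⇒ ({S}) ⇒ ({(B)}) ⇒ ({(S)}) ⇒ ({((B))}) ⇒ ({((BB))}) ⇒ ({((BBB))}) ⇒ ({(({B}BB))}) ⇒ ({(({{B}}BB))}) ⇒ ({(({{}}BB))}) ⇒ ({(({{}}B))}) ⇒ ({(({{}}))})

B ⇒ S   [B ::= S]
S ⇒ (B)   [S ::= ( B )]
(B) ⇒ ({B})   [B ::= { B }]
({B}) ⇒ ({S})   [B ::= S]
({S}) ⇒ ({(B)})   [S ::= ( B )]
({(B)}) ⇒ ({(S)})   [B ::= S]
({(S)}) ⇒ ({((B))})   [S ::= ( B )]
({((B))}) ⇒ ({((BB))})   [B ::= B B]
({((BB))}) ⇒ ({((BBB))})   [B ::= B B]
({((BBB))}) ⇒ ({(({B}BB))})   [B ::= { B }]
({(({B}BB))}) ⇒ ({(({{B}}BB))})   [B ::= { B }]
({(({{B}}BB))}) ⇒ ({(({{}}BB))})   [B ::= ε]
({(({{}}BB))}) ⇒ ({(({{}}B))})   [B ::= ε]
({(({{}}B))}) ⇒ ({(({{}}))})   [B ::= ε]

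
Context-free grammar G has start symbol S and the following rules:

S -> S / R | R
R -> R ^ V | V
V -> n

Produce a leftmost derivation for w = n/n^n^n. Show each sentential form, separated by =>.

S => S/R => R/R => V/R => n/R => n/R^V => n/R^V^V => n/V^V^V => n/n^V^V => n/n^n^V => n/n^n^n

S => S/R   [S -> S / R]
S/R => R/R   [S -> R]
R/R => V/R   [R -> V]
V/R => n/R   [V -> n]
n/R => n/R^V   [R -> R ^ V]
n/R^V => n/R^V^V   [R -> R ^ V]
n/R^V^V => n/V^V^V   [R -> V]
n/V^V^V => n/n^V^V   [V -> n]
n/n^V^V => n/n^n^V   [V -> n]
n/n^n^V => n/n^n^n   [V -> n]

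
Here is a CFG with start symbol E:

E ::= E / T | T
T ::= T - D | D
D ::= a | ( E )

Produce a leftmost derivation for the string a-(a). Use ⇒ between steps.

E ⇒ T ⇒ T-D ⇒ D-D ⇒ a-D ⇒ a-(E) ⇒ a-(T) ⇒ a-(D) ⇒ a-(a)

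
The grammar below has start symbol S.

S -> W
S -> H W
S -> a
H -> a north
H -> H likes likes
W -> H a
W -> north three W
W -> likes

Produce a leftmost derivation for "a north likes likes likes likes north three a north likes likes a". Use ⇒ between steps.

S ⇒ H W   [S -> H W]
H W ⇒ H likes likes W   [H -> H likes likes]
H likes likes W ⇒ H likes likes likes likes W   [H -> H likes likes]
H likes likes likes likes W ⇒ a north likes likes likes likes W   [H -> a north]
a north likes likes likes likes W ⇒ a north likes likes likes likes north three W   [W -> north three W]
a north likes likes likes likes north three W ⇒ a north likes likes likes likes north three H a   [W -> H a]
a north likes likes likes likes north three H a ⇒ a north likes likes likes likes north three H likes likes a   [H -> H likes likes]
a north likes likes likes likes north three H likes likes a ⇒ a north likes likes likes likes north three a north likes likes a   [H -> a north]

S ⇒ H W ⇒ H likes likes W ⇒ H likes likes likes likes W ⇒ a north likes likes likes likes W ⇒ a north likes likes likes likes north three W ⇒ a north likes likes likes likes north three H a ⇒ a north likes likes likes likes north three H likes likes a ⇒ a north likes likes likes likes north three a north likes likes a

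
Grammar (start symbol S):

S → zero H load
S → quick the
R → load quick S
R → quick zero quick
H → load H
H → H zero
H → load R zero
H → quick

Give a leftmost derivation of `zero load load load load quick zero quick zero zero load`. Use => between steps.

S => zero H load => zero load H load => zero load H zero load => zero load load H zero load => zero load load load H zero load => zero load load load load R zero zero load => zero load load load load quick zero quick zero zero load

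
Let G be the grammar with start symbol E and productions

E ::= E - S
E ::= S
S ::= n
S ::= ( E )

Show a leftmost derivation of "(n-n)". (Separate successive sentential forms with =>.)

E=>S=>(E)=>(E-S)=>(S-S)=>(n-S)=>(n-n)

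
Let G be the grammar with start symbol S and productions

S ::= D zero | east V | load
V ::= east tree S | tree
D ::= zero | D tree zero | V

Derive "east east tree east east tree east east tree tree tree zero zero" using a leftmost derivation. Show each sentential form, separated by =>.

S => east V   [S ::= east V]
east V => east east tree S   [V ::= east tree S]
east east tree S => east east tree east V   [S ::= east V]
east east tree east V => east east tree east east tree S   [V ::= east tree S]
east east tree east east tree S => east east tree east east tree east V   [S ::= east V]
east east tree east east tree east V => east east tree east east tree east east tree S   [V ::= east tree S]
east east tree east east tree east east tree S => east east tree east east tree east east tree D zero   [S ::= D zero]
east east tree east east tree east east tree D zero => east east tree east east tree east east tree D tree zero zero   [D ::= D tree zero]
east east tree east east tree east east tree D tree zero zero => east east tree east east tree east east tree V tree zero zero   [D ::= V]
east east tree east east tree east east tree V tree zero zero => east east tree east east tree east east tree tree tree zero zero   [V ::= tree]

S => east V => east east tree S => east east tree east V => east east tree east east tree S => east east tree east east tree east V => east east tree east east tree east east tree S => east east tree east east tree east east tree D zero => east east tree east east tree east east tree D tree zero zero => east east tree east east tree east east tree V tree zero zero => east east tree east east tree east east tree tree tree zero zero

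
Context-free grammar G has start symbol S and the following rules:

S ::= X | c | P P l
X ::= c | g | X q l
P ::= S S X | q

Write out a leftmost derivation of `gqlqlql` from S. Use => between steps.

S => X => Xql => Xqlql => Xqlqlql => gqlqlql

S => X   [S ::= X]
X => Xql   [X ::= X q l]
Xql => Xqlql   [X ::= X q l]
Xqlql => Xqlqlql   [X ::= X q l]
Xqlqlql => gqlqlql   [X ::= g]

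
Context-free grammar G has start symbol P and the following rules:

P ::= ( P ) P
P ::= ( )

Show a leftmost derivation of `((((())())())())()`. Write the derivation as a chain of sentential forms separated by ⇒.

P ⇒ (P)P ⇒ ((P)P)P ⇒ (((P)P)P)P ⇒ ((((P)P)P)P)P ⇒ ((((())P)P)P)P ⇒ ((((())())P)P)P ⇒ ((((())())())P)P ⇒ ((((())())())())P ⇒ ((((())())())())()

P ⇒ (P)P   [P ::= ( P ) P]
(P)P ⇒ ((P)P)P   [P ::= ( P ) P]
((P)P)P ⇒ (((P)P)P)P   [P ::= ( P ) P]
(((P)P)P)P ⇒ ((((P)P)P)P)P   [P ::= ( P ) P]
((((P)P)P)P)P ⇒ ((((())P)P)P)P   [P ::= ( )]
((((())P)P)P)P ⇒ ((((())())P)P)P   [P ::= ( )]
((((())())P)P)P ⇒ ((((())())())P)P   [P ::= ( )]
((((())())())P)P ⇒ ((((())())())())P   [P ::= ( )]
((((())())())())P ⇒ ((((())())())())()   [P ::= ( )]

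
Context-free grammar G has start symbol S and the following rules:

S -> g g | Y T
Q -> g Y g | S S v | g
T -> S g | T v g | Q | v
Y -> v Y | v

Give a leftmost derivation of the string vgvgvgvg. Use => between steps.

S=>YT=>vT=>vTvg=>vTvgvg=>vQvgvg=>vgYgvgvg=>vgvgvgvg

S => YT   [S -> Y T]
YT => vT   [Y -> v]
vT => vTvg   [T -> T v g]
vTvg => vTvgvg   [T -> T v g]
vTvgvg => vQvgvg   [T -> Q]
vQvgvg => vgYgvgvg   [Q -> g Y g]
vgYgvgvg => vgvgvgvg   [Y -> v]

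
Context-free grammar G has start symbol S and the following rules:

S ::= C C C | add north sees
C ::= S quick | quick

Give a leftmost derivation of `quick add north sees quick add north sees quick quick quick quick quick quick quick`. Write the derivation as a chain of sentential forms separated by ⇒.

S ⇒ C C C   [S ::= C C C]
C C C ⇒ quick C C   [C ::= quick]
quick C C ⇒ quick S quick C   [C ::= S quick]
quick S quick C ⇒ quick C C C quick C   [S ::= C C C]
quick C C C quick C ⇒ quick S quick C C quick C   [C ::= S quick]
quick S quick C C quick C ⇒ quick C C C quick C C quick C   [S ::= C C C]
quick C C C quick C C quick C ⇒ quick S quick C C quick C C quick C   [C ::= S quick]
quick S quick C C quick C C quick C ⇒ quick add north sees quick C C quick C C quick C   [S ::= add north sees]
quick add north sees quick C C quick C C quick C ⇒ quick add north sees quick S quick C quick C C quick C   [C ::= S quick]
quick add north sees quick S quick C quick C C quick C ⇒ quick add north sees quick add north sees quick C quick C C quick C   [S ::= add north sees]
quick add north sees quick add north sees quick C quick C C quick C ⇒ quick add north sees quick add north sees quick quick quick C C quick C   [C ::= quick]
quick add north sees quick add north sees quick quick quick C C quick C ⇒ quick add north sees quick add north sees quick quick quick quick C quick C   [C ::= quick]
quick add north sees quick add north sees quick quick quick quick C quick C ⇒ quick add north sees quick add north sees quick quick quick quick quick quick C   [C ::= quick]
quick add north sees quick add north sees quick quick quick quick quick quick C ⇒ quick add north sees quick add north sees quick quick quick quick quick quick quick   [C ::= quick]

S ⇒ C C C ⇒ quick C C ⇒ quick S quick C ⇒ quick C C C quick C ⇒ quick S quick C C quick C ⇒ quick C C C quick C C quick C ⇒ quick S quick C C quick C C quick C ⇒ quick add north sees quick C C quick C C quick C ⇒ quick add north sees quick S quick C quick C C quick C ⇒ quick add north sees quick add north sees quick C quick C C quick C ⇒ quick add north sees quick add north sees quick quick quick C C quick C ⇒ quick add north sees quick add north sees quick quick quick quick C quick C ⇒ quick add north sees quick add north sees quick quick quick quick quick quick C ⇒ quick add north sees quick add north sees quick quick quick quick quick quick quick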